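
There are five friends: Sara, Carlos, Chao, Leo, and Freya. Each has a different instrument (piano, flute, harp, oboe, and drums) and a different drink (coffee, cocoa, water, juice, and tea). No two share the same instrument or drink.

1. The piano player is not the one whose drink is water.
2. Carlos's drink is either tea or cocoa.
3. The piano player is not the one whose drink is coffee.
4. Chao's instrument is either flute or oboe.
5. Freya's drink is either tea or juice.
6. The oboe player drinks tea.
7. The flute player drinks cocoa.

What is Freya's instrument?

piano

With clues 1–7, drums, flute, harp, and oboe are impossible for Freya's instrument.
That leaves piano.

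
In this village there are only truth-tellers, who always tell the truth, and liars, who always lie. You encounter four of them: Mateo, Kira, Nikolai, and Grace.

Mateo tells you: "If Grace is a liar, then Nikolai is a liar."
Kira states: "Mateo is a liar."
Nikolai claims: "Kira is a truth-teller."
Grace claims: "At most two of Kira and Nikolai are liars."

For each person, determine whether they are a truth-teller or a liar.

Regardless of anyone's role, Grace's statement is true, so Grace is a truth-teller.
With that fixed, Mateo's statement is true, so Mateo is a truth-teller.
With that fixed, Kira's statement is false, so Kira is a liar.
With that fixed, Nikolai's statement is false, so Nikolai is a liar.

Mateo: truth-teller, Kira: liar, Nikolai: liar, Grace: truth-teller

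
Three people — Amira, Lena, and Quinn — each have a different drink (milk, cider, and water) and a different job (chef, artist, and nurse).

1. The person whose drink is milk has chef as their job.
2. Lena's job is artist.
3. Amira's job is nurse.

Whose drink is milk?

With clues 1–2, Lena is impossible for the one with drink milk.
With clues 1–3, Amira is impossible for the one with drink milk.
That leaves Quinn.

Quinn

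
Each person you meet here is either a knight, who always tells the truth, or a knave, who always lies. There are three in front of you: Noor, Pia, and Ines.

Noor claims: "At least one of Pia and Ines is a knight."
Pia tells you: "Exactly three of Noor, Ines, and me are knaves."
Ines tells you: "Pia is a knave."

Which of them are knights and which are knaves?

Noor: knight, Pia: knave, Ines: knight

Consider Noor. Suppose Noor is a knave.
Then no assignment of the remaining roles makes every statement match its speaker's type — contradiction.
So Noor is a knight.
With that fixed, Pia's statement is false, so Pia is a knave.
With that fixed, Ines's statement is true, so Ines is a knight.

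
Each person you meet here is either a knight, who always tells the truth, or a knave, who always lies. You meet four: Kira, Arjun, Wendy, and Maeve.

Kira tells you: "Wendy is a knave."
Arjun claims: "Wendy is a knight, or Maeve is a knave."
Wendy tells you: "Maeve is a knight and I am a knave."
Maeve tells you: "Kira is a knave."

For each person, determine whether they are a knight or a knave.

Kira: knight, Arjun: knight, Wendy: knave, Maeve: knave

Consider Kira. Suppose Kira is a knave.
Then no assignment of the remaining roles makes every statement match its speaker's type — contradiction.
So Kira is a knight.
With that fixed, Maeve's statement is false, so Maeve is a knave.
With that fixed, Arjun's statement is true, so Arjun is a knight.
With that fixed, Wendy's statement is false, so Wendy is a knave.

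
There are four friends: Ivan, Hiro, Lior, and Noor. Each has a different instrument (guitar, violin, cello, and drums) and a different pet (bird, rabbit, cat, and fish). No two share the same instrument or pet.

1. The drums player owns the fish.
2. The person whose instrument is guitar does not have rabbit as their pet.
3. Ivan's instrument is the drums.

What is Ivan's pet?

fish

With clues 1–3, bird, cat, and rabbit are impossible for Ivan's pet.
That leaves fish.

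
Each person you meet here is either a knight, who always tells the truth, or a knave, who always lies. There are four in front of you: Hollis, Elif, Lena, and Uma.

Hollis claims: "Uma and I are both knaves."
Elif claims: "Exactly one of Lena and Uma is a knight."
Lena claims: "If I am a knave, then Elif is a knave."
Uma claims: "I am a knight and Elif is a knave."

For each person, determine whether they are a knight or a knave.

Hollis: knave, Elif: knave, Lena: knight, Uma: knight

Consider Hollis. Suppose Hollis is a knight.
Then Hollis's own statement would have to be true, but it can't be — contradiction.
So Hollis is a knave.
Consider Elif. Suppose Elif is a knight.
Then no assignment of the remaining roles makes every statement match its speaker's type — contradiction.
So Elif is a knave.
With that fixed, Lena's statement is true, so Lena is a knight.
Consider Uma. Suppose Uma is a knave.
Then Hollis's statement comes out true, contradicting Hollis being a knave.
So Uma is a knight.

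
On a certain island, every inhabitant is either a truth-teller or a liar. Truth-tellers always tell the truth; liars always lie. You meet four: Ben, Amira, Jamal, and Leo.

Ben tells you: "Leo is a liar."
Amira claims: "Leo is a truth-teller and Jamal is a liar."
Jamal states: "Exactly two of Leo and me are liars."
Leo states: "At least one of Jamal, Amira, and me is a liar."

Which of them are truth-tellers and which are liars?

Ben: liar, Amira: truth-teller, Jamal: liar, Leo: truth-teller

Consider Ben. Suppose Ben is a truth-teller.
Then no assignment of the remaining roles makes every statement match its speaker's type — contradiction.
So Ben is a liar.
Consider Amira. Suppose Amira is a liar.
Then no assignment of the remaining roles makes every statement match its speaker's type — contradiction.
So Amira is a truth-teller.
Consider Jamal. Suppose Jamal is a truth-teller.
Then Amira's statement comes out false, contradicting Amira being a truth-teller.
So Jamal is a liar.
With that fixed, Leo's statement is true, so Leo is a truth-teller.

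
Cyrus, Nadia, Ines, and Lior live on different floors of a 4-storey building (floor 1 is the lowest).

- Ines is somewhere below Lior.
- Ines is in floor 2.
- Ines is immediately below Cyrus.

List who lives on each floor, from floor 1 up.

From clue 1: Ines is in {1,2,3}.
From clues 1–2: Ines → floor 2.
From clues 1–3: Nadia → floor 1, Cyrus → floor 3, Lior → floor 4.

Nadia, Ines, Cyrus, Lior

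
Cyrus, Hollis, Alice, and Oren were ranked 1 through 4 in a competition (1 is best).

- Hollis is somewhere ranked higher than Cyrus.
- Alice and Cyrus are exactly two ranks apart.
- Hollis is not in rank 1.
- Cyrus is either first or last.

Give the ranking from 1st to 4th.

Oren, Alice, Hollis, Cyrus

From clue 1: Cyrus is in {2,3,4}.
From clues 1–3: Cyrus is in {3,4}.
From clues 1–4: Oren → rank 1, Alice → rank 2, Hollis → rank 3, Cyrus → rank 4.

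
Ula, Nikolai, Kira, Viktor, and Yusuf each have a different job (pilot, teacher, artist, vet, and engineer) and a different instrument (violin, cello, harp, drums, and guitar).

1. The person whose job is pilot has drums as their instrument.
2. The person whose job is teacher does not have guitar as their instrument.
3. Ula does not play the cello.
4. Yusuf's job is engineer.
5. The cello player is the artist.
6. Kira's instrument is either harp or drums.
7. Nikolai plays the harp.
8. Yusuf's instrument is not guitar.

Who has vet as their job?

Ula

With clues 1–4, Yusuf is impossible for the one with job vet.
With clues 1–7, Kira and Viktor are impossible for the one with job vet.
With clues 1–8, Nikolai is impossible for the one with job vet.
That leaves Ula.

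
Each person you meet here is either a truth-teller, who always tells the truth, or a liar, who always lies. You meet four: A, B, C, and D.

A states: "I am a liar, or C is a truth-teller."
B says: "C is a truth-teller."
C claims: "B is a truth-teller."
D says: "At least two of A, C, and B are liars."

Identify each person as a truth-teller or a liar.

A: truth-teller, B: truth-teller, C: truth-teller, D: liar

Consider A. Suppose A is a liar.
Then A's own statement would have to be false, but it can't be — contradiction.
So A is a truth-teller.
Consider B. Suppose B is a liar.
Then no assignment of the remaining roles makes every statement match its speaker's type — contradiction.
So B is a truth-teller.
With that fixed, C's statement is true, so C is a truth-teller.
With that fixed, D's statement is false, so D is a liar.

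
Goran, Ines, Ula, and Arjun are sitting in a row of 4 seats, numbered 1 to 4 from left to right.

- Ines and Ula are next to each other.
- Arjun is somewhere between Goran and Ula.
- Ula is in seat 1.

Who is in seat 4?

Goran

With clues 1–2, Arjun is ruled out for seat 4.
With clues 1–3, Ines and Ula are ruled out for seat 4.
So seat 4 is Goran.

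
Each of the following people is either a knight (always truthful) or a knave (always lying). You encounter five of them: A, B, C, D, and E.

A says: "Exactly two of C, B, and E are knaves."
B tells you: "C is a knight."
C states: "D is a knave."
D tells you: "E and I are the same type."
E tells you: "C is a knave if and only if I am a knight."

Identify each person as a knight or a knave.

A: knight, B: knave, C: knave, D: knight, E: knight

Consider A. Suppose A is a knave.
Then no assignment of the remaining roles makes every statement match its speaker's type — contradiction.
So A is a knight.
Consider B. Suppose B is a knight.
Then no assignment of the remaining roles makes every statement match its speaker's type — contradiction.
So B is a knave.
Consider C. Suppose C is a knight.
Then B's statement comes out true, contradicting B being a knave.
So C is a knave.
Consider D. Suppose D is a knave.
Then C's statement comes out true, contradicting C being a knave.
So D is a knight.
Consider E. Suppose E is a knave.
Then A's statement comes out false, contradicting A being a knight.
So E is a knight.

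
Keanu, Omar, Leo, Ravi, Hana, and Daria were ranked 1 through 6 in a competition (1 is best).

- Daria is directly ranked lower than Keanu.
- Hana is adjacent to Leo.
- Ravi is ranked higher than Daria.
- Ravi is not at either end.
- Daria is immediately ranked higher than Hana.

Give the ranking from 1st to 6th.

From clue 1: Keanu is in {1,2,3,4,5}.
From clues 1–3: Keanu is in {2,3,4,5}.
From clues 1–4: Keanu is in {3,4,5}.
From clues 1–5: Omar → rank 1, Ravi → rank 2, Keanu → rank 3, Daria → rank 4, Hana → rank 5, Leo → rank 6.

Omar, Ravi, Keanu, Daria, Hana, Leo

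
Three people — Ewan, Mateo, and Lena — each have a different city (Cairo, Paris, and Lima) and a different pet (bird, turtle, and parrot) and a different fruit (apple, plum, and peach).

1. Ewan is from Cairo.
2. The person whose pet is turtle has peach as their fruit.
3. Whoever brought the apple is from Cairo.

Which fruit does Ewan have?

apple

With clues 1–3, peach and plum are impossible for Ewan's fruit.
That leaves apple.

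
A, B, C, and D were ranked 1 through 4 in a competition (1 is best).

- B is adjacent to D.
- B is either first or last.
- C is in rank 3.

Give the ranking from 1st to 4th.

B, D, C, A

From clues 1–2: B is in {1,4}.
From clues 1–3: B → rank 1, D → rank 2, C → rank 3, A → rank 4.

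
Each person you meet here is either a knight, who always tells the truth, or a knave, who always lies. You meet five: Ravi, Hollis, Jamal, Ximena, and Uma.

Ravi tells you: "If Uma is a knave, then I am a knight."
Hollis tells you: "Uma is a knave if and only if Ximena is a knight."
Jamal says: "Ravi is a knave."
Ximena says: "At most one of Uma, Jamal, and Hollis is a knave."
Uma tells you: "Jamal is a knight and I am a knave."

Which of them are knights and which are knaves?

Ravi: knight, Hollis: knave, Jamal: knave, Ximena: knave, Uma: knave

Consider Ravi. Suppose Ravi is a knave.
Then no assignment of the remaining roles makes every statement match its speaker's type — contradiction.
So Ravi is a knight.
With that fixed, Jamal's statement is false, so Jamal is a knave.
With that fixed, Uma's statement is false, so Uma is a knave.
With that fixed, Ximena's statement is false, so Ximena is a knave.
With that fixed, Hollis's statement is false, so Hollis is a knave.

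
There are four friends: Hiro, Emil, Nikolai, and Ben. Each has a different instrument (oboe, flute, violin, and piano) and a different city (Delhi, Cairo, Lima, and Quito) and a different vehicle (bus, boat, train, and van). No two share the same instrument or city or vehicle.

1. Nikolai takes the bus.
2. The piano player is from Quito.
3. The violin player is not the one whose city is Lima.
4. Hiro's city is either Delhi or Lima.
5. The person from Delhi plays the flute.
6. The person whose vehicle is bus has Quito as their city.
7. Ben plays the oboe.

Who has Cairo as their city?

With clues 1–4, Hiro is impossible for the one with city Cairo.
With clues 1–6, Nikolai is impossible for the one with city Cairo.
With clues 1–7, Ben is impossible for the one with city Cairo.
That leaves Emil.

Emil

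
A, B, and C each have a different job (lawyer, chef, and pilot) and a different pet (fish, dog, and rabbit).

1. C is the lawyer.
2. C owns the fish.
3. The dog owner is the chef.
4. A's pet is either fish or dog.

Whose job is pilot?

B

Clue 1 rules out C for the one with job pilot.
With clues 1–4, A is impossible for the one with job pilot.
That leaves B.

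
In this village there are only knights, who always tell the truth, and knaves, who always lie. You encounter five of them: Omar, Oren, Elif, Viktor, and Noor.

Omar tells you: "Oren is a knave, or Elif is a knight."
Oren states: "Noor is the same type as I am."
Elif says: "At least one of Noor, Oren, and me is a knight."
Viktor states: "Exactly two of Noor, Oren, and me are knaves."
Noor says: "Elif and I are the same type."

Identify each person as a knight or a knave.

Consider Omar. Suppose Omar is a knave.
Then no assignment of the remaining roles makes every statement match its speaker's type — contradiction.
So Omar is a knight.
Consider Oren. Suppose Oren is a knave.
Then no assignment of the remaining roles makes every statement match its speaker's type — contradiction.
So Oren is a knight.
With that fixed, Elif's statement is true, so Elif is a knight.
Consider Viktor. Suppose Viktor is a knight.
Then Viktor's own statement would have to be true, but it can't be — contradiction.
So Viktor is a knave.
Consider Noor. Suppose Noor is a knave.
Then Oren's statement comes out false, contradicting Oren being a knight.
So Noor is a knight.

Omar: knight, Oren: knight, Elif: knight, Viktor: knave, Noor: knight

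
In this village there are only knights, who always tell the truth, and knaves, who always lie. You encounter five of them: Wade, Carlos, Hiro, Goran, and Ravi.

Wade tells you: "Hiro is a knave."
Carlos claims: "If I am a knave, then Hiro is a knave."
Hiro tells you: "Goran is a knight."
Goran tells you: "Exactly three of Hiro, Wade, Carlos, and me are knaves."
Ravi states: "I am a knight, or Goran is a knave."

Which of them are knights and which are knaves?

Wade: knight, Carlos: knight, Hiro: knave, Goran: knave, Ravi: knight

Consider Wade. Suppose Wade is a knave.
Then no assignment of the remaining roles makes every statement match its speaker's type — contradiction.
So Wade is a knight.
Consider Carlos. Suppose Carlos is a knave.
Then no assignment of the remaining roles makes every statement match its speaker's type — contradiction.
So Carlos is a knight.
With that fixed, Goran's statement is false, so Goran is a knave.
With that fixed, Ravi's statement is true, so Ravi is a knight.
With that fixed, Hiro's statement is false, so Hiro is a knave.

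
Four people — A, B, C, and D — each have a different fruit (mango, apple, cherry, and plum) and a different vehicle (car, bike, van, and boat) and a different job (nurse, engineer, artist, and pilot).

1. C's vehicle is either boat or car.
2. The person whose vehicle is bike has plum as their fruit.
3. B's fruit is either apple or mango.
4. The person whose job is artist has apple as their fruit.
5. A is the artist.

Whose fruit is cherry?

With clues 1–3, B is impossible for the one with fruit cherry.
With clues 1–5, A and D are impossible for the one with fruit cherry.
That leaves C.

C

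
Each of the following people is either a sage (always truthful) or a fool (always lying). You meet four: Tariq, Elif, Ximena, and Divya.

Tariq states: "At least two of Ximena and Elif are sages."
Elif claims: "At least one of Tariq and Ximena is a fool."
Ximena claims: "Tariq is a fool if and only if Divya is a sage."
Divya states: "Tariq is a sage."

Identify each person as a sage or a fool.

Consider Tariq. Suppose Tariq is a sage.
Then no assignment of the remaining roles makes every statement match its speaker's type — contradiction.
So Tariq is a fool.
With that fixed, Elif's statement is true, so Elif is a sage.
With that fixed, Divya's statement is false, so Divya is a fool.
With that fixed, Ximena's statement is false, so Ximena is a fool.

Tariq: fool, Elif: sage, Ximena: fool, Divya: fool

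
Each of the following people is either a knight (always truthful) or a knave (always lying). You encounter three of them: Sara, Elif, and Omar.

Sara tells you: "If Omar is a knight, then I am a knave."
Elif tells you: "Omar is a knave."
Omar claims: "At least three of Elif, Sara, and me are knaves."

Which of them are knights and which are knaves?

Consider Sara. Suppose Sara is a knave.
Then Sara's own statement would have to be false, but it can't be — contradiction.
So Sara is a knight.
With that fixed, Omar's statement is false, so Omar is a knave.
With that fixed, Elif's statement is true, so Elif is a knight.

Sara: knight, Elif: knight, Omar: knave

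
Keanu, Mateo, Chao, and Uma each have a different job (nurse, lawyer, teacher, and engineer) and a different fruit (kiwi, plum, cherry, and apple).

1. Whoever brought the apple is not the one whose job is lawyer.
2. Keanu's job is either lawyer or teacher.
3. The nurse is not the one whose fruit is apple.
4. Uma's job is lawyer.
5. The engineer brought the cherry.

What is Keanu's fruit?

apple

With clues 1–5, cherry, kiwi, and plum are impossible for Keanu's fruit.
That leaves apple.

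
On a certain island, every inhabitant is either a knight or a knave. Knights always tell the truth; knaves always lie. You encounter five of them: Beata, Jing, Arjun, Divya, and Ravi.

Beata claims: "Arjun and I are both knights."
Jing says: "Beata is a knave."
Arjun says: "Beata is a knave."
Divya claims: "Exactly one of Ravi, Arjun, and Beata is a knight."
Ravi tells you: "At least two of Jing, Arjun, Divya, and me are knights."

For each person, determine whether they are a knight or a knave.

Consider Beata. Suppose Beata is a knight.
Then no assignment of the remaining roles makes every statement match its speaker's type — contradiction.
So Beata is a knave.
With that fixed, Jing's statement is true, so Jing is a knight.
With that fixed, Arjun's statement is true, so Arjun is a knight.
With that fixed, Ravi's statement is true, so Ravi is a knight.
With that fixed, Divya's statement is false, so Divya is a knave.

Beata: knave, Jing: knight, Arjun: knight, Divya: knave, Ravi: knight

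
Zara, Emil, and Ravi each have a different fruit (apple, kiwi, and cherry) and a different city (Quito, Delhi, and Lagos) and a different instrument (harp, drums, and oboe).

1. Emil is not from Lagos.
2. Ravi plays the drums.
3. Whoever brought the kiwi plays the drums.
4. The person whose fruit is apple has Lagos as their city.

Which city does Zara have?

Lagos

With clues 1–4, Delhi and Quito are impossible for Zara's city.
That leaves Lagos.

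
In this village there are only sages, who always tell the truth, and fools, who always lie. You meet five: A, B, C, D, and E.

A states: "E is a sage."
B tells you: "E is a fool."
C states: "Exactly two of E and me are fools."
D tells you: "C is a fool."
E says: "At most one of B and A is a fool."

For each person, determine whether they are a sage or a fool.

A: sage, B: fool, C: fool, D: sage, E: sage

Consider A. Suppose A is a fool.
Then no assignment of the remaining roles makes every statement match its speaker's type — contradiction.
So A is a sage.
With that fixed, E's statement is true, so E is a sage.
With that fixed, B's statement is false, so B is a fool.
With that fixed, C's statement is false, so C is a fool.
With that fixed, D's statement is true, so D is a sage.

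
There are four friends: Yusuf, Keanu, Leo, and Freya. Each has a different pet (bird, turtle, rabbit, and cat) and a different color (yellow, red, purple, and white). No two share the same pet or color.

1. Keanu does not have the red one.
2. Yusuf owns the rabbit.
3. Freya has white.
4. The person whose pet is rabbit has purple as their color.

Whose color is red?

Clue 1 rules out Keanu for the one with color red.
With clues 1–3, Freya is impossible for the one with color red.
With clues 1–4, Yusuf is impossible for the one with color red.
That leaves Leo.

Leo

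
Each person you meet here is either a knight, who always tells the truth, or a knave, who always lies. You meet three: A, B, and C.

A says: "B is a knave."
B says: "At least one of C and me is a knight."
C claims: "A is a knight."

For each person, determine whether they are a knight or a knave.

Consider A. Suppose A is a knight.
Then no assignment of the remaining roles makes every statement match its speaker's type — contradiction.
So A is a knave.
With that fixed, C's statement is false, so C is a knave.
Consider B. Suppose B is a knave.
Then A's statement comes out true, contradicting A being a knave.
So B is a knight.

A: knave, B: knight, C: knave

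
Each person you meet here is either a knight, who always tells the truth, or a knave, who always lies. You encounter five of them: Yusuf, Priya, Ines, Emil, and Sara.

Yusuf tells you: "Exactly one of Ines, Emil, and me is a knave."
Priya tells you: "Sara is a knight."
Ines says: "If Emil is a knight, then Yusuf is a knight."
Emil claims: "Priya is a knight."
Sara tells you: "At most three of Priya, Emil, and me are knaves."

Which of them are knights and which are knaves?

Regardless of anyone's role, Sara's statement is true, so Sara is a knight.
With that fixed, Priya's statement is true, so Priya is a knight.
With that fixed, Emil's statement is true, so Emil is a knight.
Consider Yusuf. Suppose Yusuf is a knight.
Then no assignment of the remaining roles makes every statement match its speaker's type — contradiction.
So Yusuf is a knave.
With that fixed, Ines's statement is false, so Ines is a knave.

Yusuf: knave, Priya: knight, Ines: knave, Emil: knight, Sara: knight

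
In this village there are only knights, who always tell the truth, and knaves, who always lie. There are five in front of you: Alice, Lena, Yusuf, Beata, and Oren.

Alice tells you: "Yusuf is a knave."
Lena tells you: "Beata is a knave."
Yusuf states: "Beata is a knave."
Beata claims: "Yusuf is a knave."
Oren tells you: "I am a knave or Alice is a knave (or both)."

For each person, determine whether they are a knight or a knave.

Alice: knave, Lena: knight, Yusuf: knight, Beata: knave, Oren: knight

Consider Alice. Suppose Alice is a knight.
Then whichever role Oren has, Oren's statement has the wrong truth value — contradiction.
So Alice is a knave.
With that fixed, Oren's statement is true, so Oren is a knight.
Consider Lena. Suppose Lena is a knave.
Then no assignment of the remaining roles makes every statement match its speaker's type — contradiction.
So Lena is a knight.
Consider Yusuf. Suppose Yusuf is a knave.
Then Alice's statement comes out true, contradicting Alice being a knave.
So Yusuf is a knight.
With that fixed, Beata's statement is false, so Beata is a knave.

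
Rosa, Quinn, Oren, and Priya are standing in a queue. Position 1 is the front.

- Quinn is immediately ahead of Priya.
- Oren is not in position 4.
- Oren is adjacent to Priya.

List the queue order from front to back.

Quinn, Priya, Oren, Rosa

From clue 1: Quinn is in {1,2,3}.
From clues 1–2: Rosa is in {1,2,4}.
From clues 1–3: Quinn → position 1, Priya → position 2, Oren → position 3, Rosa → position 4.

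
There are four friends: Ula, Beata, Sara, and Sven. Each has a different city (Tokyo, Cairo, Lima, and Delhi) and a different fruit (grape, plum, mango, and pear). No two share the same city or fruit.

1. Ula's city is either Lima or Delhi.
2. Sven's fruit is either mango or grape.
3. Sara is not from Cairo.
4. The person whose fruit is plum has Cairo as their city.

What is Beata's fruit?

With clues 1–4, grape, mango, and pear are impossible for Beata's fruit.
That leaves plum.

plum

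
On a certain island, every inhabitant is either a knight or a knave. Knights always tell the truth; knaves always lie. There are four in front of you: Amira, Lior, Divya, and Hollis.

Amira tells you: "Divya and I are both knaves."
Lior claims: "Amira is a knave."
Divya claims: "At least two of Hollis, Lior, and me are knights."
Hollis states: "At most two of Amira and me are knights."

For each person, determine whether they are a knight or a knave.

Amira: knave, Lior: knight, Divya: knight, Hollis: knight

Regardless of anyone's role, Hollis's statement is true, so Hollis is a knight.
Consider Amira. Suppose Amira is a knight.
Then Amira's own statement would have to be true, but it can't be — contradiction.
So Amira is a knave.
With that fixed, Lior's statement is true, so Lior is a knight.
With that fixed, Divya's statement is true, so Divya is a knight.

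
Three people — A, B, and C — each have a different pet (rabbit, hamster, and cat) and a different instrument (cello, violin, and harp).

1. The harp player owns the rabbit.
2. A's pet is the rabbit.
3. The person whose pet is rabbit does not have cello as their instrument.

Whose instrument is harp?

A

With clues 1–2, B and C are impossible for the one with instrument harp.
That leaves A.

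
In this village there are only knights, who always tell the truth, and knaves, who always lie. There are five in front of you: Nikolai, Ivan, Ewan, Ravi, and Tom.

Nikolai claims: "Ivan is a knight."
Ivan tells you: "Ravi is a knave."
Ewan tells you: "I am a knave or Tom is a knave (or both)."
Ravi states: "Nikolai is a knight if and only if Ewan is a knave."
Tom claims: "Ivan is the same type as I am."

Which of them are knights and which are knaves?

Consider Nikolai. Suppose Nikolai is a knave.
Then no assignment of the remaining roles makes every statement match its speaker's type — contradiction.
So Nikolai is a knight.
Consider Ivan. Suppose Ivan is a knave.
Then Nikolai's statement comes out false, contradicting Nikolai being a knight.
So Ivan is a knight.
Consider Ewan. Suppose Ewan is a knave.
Then Ewan's own statement would have to be false, but it can't be — contradiction.
So Ewan is a knight.
With that fixed, Ravi's statement is false, so Ravi is a knave.
Consider Tom. Suppose Tom is a knight.
Then Ewan's statement comes out false, contradicting Ewan being a knight.
So Tom is a knave.

Nikolai: knight, Ivan: knight, Ewan: knight, Ravi: knave, Tom: knave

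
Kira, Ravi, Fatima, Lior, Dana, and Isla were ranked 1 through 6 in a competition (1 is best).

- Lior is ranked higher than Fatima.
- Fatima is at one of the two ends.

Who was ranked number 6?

Fatima

With clue 1, Lior is ruled out for rank 6.
With clues 1–2, Dana, Isla, Kira, and Ravi are ruled out for rank 6.
So rank 6 is Fatima.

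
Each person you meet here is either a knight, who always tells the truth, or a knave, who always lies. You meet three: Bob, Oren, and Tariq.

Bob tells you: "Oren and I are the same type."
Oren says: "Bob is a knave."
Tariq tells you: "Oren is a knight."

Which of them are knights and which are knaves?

Consider Bob. Suppose Bob is a knight.
Then no assignment of the remaining roles makes every statement match its speaker's type — contradiction.
So Bob is a knave.
With that fixed, Oren's statement is true, so Oren is a knight.
With that fixed, Tariq's statement is true, so Tariq is a knight.

Bob: knave, Oren: knight, Tariq: knight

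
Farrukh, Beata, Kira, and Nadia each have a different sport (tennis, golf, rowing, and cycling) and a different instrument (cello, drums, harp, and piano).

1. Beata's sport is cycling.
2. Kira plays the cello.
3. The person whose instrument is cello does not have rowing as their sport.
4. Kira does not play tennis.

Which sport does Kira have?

Clue 1 rules out cycling for Kira's sport.
With clues 1–3, rowing is impossible for Kira's sport.
With clues 1–4, tennis is impossible for Kira's sport.
That leaves golf.

golf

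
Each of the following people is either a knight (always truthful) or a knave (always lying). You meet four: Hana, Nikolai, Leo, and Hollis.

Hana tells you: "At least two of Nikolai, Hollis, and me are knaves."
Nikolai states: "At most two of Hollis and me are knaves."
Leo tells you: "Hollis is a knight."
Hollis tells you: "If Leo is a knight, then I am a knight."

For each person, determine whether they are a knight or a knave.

Hana: knave, Nikolai: knight, Leo: knight, Hollis: knight

Regardless of anyone's role, Nikolai's statement is true, so Nikolai is a knight.
Consider Hana. Suppose Hana is a knight.
Then Hana's own statement would have to be true, but it can't be — contradiction.
So Hana is a knave.
Consider Leo. Suppose Leo is a knave.
Then no assignment of the remaining roles makes every statement match its speaker's type — contradiction.
So Leo is a knight.
Consider Hollis. Suppose Hollis is a knave.
Then Hana's statement comes out true, contradicting Hana being a knave.
So Hollis is a knight.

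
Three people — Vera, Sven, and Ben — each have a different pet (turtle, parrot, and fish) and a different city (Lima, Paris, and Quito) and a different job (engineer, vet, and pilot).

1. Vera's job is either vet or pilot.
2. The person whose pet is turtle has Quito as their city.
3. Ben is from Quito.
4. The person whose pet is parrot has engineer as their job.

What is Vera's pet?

With clues 1–3, turtle is impossible for Vera's pet.
With clues 1–4, parrot is impossible for Vera's pet.
That leaves fish.

fish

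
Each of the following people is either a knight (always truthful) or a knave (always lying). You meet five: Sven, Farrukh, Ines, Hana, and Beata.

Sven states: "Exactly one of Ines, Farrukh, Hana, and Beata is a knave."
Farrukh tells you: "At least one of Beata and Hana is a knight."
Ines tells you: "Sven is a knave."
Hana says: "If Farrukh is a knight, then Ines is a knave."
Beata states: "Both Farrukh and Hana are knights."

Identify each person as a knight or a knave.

Sven: knight, Farrukh: knight, Ines: knave, Hana: knight, Beata: knight

Consider Sven. Suppose Sven is a knave.
Then no assignment of the remaining roles makes every statement match its speaker's type — contradiction.
So Sven is a knight.
With that fixed, Ines's statement is false, so Ines is a knave.
With that fixed, Hana's statement is true, so Hana is a knight.
With that fixed, Farrukh's statement is true, so Farrukh is a knight.
With that fixed, Beata's statement is true, so Beata is a knight.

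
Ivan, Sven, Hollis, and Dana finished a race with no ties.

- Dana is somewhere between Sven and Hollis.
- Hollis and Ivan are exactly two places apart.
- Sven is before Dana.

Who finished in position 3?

Dana

With clues 1–2, Hollis and Sven are ruled out for place 3.
With clues 1–3, Ivan is ruled out for place 3.
So place 3 is Dana.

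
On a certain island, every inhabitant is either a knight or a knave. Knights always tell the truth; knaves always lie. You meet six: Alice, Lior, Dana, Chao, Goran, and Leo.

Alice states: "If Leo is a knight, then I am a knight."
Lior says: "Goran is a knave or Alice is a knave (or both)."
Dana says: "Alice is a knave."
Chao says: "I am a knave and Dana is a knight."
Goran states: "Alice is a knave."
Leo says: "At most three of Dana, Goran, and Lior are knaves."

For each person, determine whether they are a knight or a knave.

Regardless of anyone's role, Leo's statement is true, so Leo is a knight.
Consider Alice. Suppose Alice is a knave.
Then no assignment of the remaining roles makes every statement match its speaker's type — contradiction.
So Alice is a knight.
With that fixed, Dana's statement is false, so Dana is a knave.
With that fixed, Chao's statement is false, so Chao is a knave.
With that fixed, Goran's statement is false, so Goran is a knave.
With that fixed, Lior's statement is true, so Lior is a knight.

Alice: knight, Lior: knight, Dana: knave, Chao: knave, Goran: knave, Leo: knight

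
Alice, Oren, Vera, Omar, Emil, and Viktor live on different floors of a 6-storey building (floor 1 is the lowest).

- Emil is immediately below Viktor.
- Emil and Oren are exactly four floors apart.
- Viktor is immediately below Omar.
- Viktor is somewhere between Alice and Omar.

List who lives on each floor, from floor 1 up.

Alice, Emil, Viktor, Omar, Vera, Oren

From clue 1: Emil is in {1,2,3,4,5}.
From clues 1–2: Oren is in {1,5,6}.
From clues 1–3: Oren is in {5,6}.
From clues 1–4: Alice → floor 1, Emil → floor 2, Viktor → floor 3, Omar → floor 4, Vera → floor 5, Oren → floor 6.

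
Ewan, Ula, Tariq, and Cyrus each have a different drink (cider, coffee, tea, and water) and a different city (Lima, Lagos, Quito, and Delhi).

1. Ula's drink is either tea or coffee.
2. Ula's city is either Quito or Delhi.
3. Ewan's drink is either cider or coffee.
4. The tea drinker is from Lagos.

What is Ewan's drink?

cider

With clues 1–3, tea and water are impossible for Ewan's drink.
With clues 1–4, coffee is impossible for Ewan's drink.
That leaves cider.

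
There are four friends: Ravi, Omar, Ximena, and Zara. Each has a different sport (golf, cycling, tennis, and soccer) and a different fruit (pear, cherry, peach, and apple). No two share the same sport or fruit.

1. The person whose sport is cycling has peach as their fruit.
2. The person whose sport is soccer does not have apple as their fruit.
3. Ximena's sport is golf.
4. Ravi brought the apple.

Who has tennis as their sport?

With clues 1–3, Ximena is impossible for the one with sport tennis.
With clues 1–4, Omar and Zara are impossible for the one with sport tennis.
That leaves Ravi.

Ravi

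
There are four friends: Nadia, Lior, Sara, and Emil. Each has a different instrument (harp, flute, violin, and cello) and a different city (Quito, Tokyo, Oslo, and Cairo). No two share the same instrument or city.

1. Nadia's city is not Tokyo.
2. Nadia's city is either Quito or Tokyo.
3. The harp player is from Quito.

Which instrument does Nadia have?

With clues 1–3, cello, flute, and violin are impossible for Nadia's instrument.
That leaves harp.

harp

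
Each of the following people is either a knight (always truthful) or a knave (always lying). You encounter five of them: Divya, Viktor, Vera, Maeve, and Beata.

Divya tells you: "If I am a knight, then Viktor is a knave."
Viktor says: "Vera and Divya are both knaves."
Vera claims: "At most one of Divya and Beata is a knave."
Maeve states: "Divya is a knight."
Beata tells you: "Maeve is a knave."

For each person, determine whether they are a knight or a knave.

Divya: knight, Viktor: knave, Vera: knight, Maeve: knight, Beata: knave

Consider Divya. Suppose Divya is a knave.
Then Divya's own statement would have to be false, but it can't be — contradiction.
So Divya is a knight.
With that fixed, Viktor's statement is false, so Viktor is a knave.
With that fixed, Vera's statement is true, so Vera is a knight.
With that fixed, Maeve's statement is true, so Maeve is a knight.
With that fixed, Beata's statement is false, so Beata is a knave.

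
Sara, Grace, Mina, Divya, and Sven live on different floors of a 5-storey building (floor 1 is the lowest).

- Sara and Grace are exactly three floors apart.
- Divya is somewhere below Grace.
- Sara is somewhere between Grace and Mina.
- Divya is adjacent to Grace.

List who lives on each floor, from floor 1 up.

Mina, Sara, Sven, Divya, Grace

From clue 1: Sara is in {1,2,4,5}.
From clues 1–2: Sara is in {1,2,5}.
From clues 1–3: Mina → floor 1, Sara → floor 2, Grace → floor 5.
From clues 1–4: Sven → floor 3, Divya → floor 4.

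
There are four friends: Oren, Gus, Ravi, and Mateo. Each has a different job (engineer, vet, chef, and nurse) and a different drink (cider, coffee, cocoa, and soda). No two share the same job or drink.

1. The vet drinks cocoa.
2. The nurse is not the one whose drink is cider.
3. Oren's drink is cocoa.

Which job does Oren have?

With clues 1–3, chef, engineer, and nurse are impossible for Oren's job.
That leaves vet.

vet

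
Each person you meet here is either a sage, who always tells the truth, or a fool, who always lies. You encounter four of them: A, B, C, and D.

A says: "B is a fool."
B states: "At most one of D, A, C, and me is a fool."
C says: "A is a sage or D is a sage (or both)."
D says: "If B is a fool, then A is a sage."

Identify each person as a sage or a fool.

A: fool, B: sage, C: sage, D: sage

Consider A. Suppose A is a sage.
Then no assignment of the remaining roles makes every statement match its speaker's type — contradiction.
So A is a fool.
Consider B. Suppose B is a fool.
Then A's statement comes out true, contradicting A being a fool.
So B is a sage.
With that fixed, D's statement is true, so D is a sage.
With that fixed, C's statement is true, so C is a sage.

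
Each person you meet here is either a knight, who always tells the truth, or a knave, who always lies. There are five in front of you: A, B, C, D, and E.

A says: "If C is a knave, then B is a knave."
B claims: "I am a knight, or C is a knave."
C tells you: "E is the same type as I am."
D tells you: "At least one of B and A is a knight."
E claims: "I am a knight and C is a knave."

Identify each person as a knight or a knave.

Consider A. Suppose A is a knight.
Then no assignment of the remaining roles makes every statement match its speaker's type — contradiction.
So A is a knave.
Consider B. Suppose B is a knave.
Then A's statement comes out true, contradicting A being a knave.
So B is a knight.
With that fixed, D's statement is true, so D is a knight.
Consider C. Suppose C is a knight.
Then A's statement comes out true, contradicting A being a knave.
So C is a knave.
Consider E. Suppose E is a knave.
Then C's statement comes out true, contradicting C being a knave.
So E is a knight.

A: knave, B: knight, C: knave, D: knight, E: knight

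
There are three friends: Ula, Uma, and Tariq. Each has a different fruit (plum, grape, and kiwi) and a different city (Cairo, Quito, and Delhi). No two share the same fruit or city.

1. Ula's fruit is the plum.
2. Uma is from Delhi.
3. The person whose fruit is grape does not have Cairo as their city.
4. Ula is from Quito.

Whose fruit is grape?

Clue 1 rules out Ula for the one with fruit grape.
With clues 1–4, Tariq is impossible for the one with fruit grape.
That leaves Uma.

Uma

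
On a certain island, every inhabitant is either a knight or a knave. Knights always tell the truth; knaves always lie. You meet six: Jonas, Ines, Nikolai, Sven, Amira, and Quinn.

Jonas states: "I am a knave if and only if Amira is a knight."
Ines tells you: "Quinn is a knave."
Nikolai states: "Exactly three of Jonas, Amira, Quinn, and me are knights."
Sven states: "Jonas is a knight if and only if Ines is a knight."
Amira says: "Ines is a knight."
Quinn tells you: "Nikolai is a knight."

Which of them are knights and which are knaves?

Consider Jonas. Suppose Jonas is a knave.
Then no assignment of the remaining roles makes every statement match its speaker's type — contradiction.
So Jonas is a knight.
Consider Ines. Suppose Ines is a knight.
Then no assignment of the remaining roles makes every statement match its speaker's type — contradiction.
So Ines is a knave.
With that fixed, Sven's statement is false, so Sven is a knave.
With that fixed, Amira's statement is false, so Amira is a knave.
Consider Nikolai. Suppose Nikolai is a knave.
Then no assignment of the remaining roles makes every statement match its speaker's type — contradiction.
So Nikolai is a knight.
With that fixed, Quinn's statement is true, so Quinn is a knight.

Jonas: knight, Ines: knave, Nikolai: knight, Sven: knave, Amira: knave, Quinn: knight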